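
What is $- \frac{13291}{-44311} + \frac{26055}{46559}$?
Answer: $\frac{1773338774}{2063075849} \approx 0.85956$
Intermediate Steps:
$- \frac{13291}{-44311} + \frac{26055}{46559} = \left(-13291\right) \left(- \frac{1}{44311}\right) + 26055 \cdot \frac{1}{46559} = \frac{13291}{44311} + \frac{26055}{46559} = \frac{1773338774}{2063075849}$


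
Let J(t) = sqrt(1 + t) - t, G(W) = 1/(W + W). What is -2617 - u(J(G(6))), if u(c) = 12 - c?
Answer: -31549/12 + sqrt(39)/6 ≈ -2628.0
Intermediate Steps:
G(W) = 1/(2*W)
-2617 - u(J(G(6))) = -2617 - (12 - (sqrt(1 + (1/2)/6) - 1/(2*6))) = -2617 - (12 - (sqrt(1 + (1/2)*(1/6)) - 1/(2*6))) = -2617 - (12 - (sqrt(1 + 1/12) - 1*1/12)) = -2617 - (12 - (sqrt(13/12) - 1/12)) = -2617 - (12 - (sqrt(39)/6 - 1/12)) = -2617 - (12 - (-1/12 + sqrt(39)/6)) = -2617 - (12 + (1/12 - sqrt(39)/6)) = -2617 - (145/12 - sqrt(39)/6) = -2617 + (-145/12 + sqrt(39)/6) = -31549/12 + sqrt(39)/6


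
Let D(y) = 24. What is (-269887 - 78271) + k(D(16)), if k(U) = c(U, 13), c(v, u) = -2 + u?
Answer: -348147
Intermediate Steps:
k(U) = 11 (k(U) = -2 + 13 = 11)
(-269887 - 78271) + k(D(16)) = (-269887 - 78271) + 11 = -348158 + 11 = -348147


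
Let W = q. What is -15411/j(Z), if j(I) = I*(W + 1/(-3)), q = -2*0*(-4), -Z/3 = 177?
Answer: -5137/59 ≈ -87.068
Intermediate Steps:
Z = -531 (Z = -3*177 = -531)
q = 0 (q = 0*(-4) = 0)
W = 0
j(I) = -I/3 (j(I) = I*(0 + 1/(-3)) = I*(0 - 1/3) = I*(-1/3) = -I/3)
-15411/j(Z) = -15411/((-1/3*(-531))) = -15411/177 = -15411*1/177 = -5137/59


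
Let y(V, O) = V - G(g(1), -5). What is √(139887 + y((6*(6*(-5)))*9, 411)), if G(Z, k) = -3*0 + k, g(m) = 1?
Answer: 4*√8642 ≈ 371.85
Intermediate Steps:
G(Z, k) = k (G(Z, k) = 0 + k = k)
y(V, O) = 5 + V (y(V, O) = V - 1*(-5) = V + 5 = 5 + V)
√(139887 + y((6*(6*(-5)))*9, 411)) = √(139887 + (5 + (6*(6*(-5)))*9)) = √(139887 + (5 + (6*(-30))*9)) = √(139887 + (5 - 180*9)) = √(139887 + (5 - 1620)) = √(139887 - 1615) = √138272 = 4*√8642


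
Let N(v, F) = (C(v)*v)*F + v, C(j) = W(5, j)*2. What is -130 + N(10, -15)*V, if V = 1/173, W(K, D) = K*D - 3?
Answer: -36580/173 ≈ -211.45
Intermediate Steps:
W(K, D) = -3 + D*K (W(K, D) = D*K - 3 = -3 + D*K)
C(j) = -6 + 10*j (C(j) = (-3 + j*5)*2 = (-3 + 5*j)*2 = -6 + 10*j)
N(v, F) = v + F*v*(-6 + 10*v) (N(v, F) = ((-6 + 10*v)*v)*F + v = (v*(-6 + 10*v))*F + v = F*v*(-6 + 10*v) + v = v + F*v*(-6 + 10*v))
V = 1/173 ≈ 0.0057803
-130 + N(10, -15)*V = -130 + (10*(1 + 2*(-15)*(-3 + 5*10)))*(1/173) = -130 + (10*(1 + 2*(-15)*(-3 + 50)))*(1/173) = -130 + (10*(1 + 2*(-15)*47))*(1/173) = -130 + (10*(1 - 1410))*(1/173) = -130 + (10*(-1409))*(1/173) = -130 - 14090*1/173 = -130 - 14090/173 = -36580/173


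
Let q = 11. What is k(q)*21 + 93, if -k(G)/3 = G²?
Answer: -7530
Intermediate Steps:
k(G) = -3*G²
k(q)*21 + 93 = -3*11²*21 + 93 = -3*121*21 + 93 = -363*21 + 93 = -7623 + 93 = -7530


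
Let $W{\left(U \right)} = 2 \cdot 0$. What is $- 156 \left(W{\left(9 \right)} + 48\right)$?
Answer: $-7488$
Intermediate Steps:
$W{\left(U \right)} = 0$
$- 156 \left(W{\left(9 \right)} + 48\right) = - 156 \left(0 + 48\right) = \left(-156\right) 48 = -7488$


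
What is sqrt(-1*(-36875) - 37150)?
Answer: 5*I*sqrt(11) ≈ 16.583*I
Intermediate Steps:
sqrt(-1*(-36875) - 37150) = sqrt(36875 - 37150) = sqrt(-275) = 5*I*sqrt(11)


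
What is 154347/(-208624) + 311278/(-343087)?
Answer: -117894510661/71576182288 ≈ -1.6471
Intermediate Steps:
154347/(-208624) + 311278/(-343087) = 154347*(-1/208624) + 311278*(-1/343087) = -154347/208624 - 311278/343087 = -117894510661/71576182288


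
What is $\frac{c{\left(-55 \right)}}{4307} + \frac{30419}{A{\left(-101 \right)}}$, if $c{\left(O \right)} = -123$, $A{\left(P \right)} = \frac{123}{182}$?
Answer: $\frac{23844648077}{529761} \approx 45010.0$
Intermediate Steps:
$A{\left(P \right)} = \frac{123}{182}$ ($A{\left(P \right)} = 123 \cdot \frac{1}{182} = \frac{123}{182}$)
$\frac{c{\left(-55 \right)}}{4307} + \frac{30419}{A{\left(-101 \right)}} = - \frac{123}{4307} + \frac{30419}{\frac{123}{182}} = \left(-123\right) \frac{1}{4307} + 30419 \cdot \frac{182}{123} = - \frac{123}{4307} + \frac{5536258}{123} = \frac{23844648077}{529761}$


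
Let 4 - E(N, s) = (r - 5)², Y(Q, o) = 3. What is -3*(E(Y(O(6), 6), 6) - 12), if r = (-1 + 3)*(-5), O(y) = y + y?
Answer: 699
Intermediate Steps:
O(y) = 2*y
r = -10 (r = 2*(-5) = -10)
E(N, s) = -221 (E(N, s) = 4 - (-10 - 5)² = 4 - 1*(-15)² = 4 - 1*225 = 4 - 225 = -221)
-3*(E(Y(O(6), 6), 6) - 12) = -3*(-221 - 12) = -3*(-233) = 699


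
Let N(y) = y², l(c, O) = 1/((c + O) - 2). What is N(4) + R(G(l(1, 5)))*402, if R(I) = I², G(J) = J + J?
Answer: 233/2 ≈ 116.50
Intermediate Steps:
l(c, O) = 1/(-2 + O + c) (l(c, O) = 1/((O + c) - 2) = 1/(-2 + O + c))
G(J) = 2*J
N(4) + R(G(l(1, 5)))*402 = 4² + (2/(-2 + 5 + 1))²*402 = 16 + (2/4)²*402 = 16 + (2*(¼))²*402 = 16 + (½)²*402 = 16 + (¼)*402 = 16 + 201/2 = 233/2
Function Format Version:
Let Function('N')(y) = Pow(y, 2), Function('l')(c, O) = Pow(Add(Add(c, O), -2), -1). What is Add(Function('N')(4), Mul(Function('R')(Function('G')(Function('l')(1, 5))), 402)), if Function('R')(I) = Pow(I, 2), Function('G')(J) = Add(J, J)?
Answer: Rational(233, 2) ≈ 116.50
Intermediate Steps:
Function('l')(c, O) = Pow(Add(-2, O, c), -1) (Function('l')(c, O) = Pow(Add(Add(O, c), -2), -1) = Pow(Add(-2, O, c), -1))
Function('G')(J) = Mul(2, J)
Add(Function('N')(4), Mul(Function('R')(Function('G')(Function('l')(1, 5))), 402)) = Add(Pow(4, 2), Mul(Pow(Mul(2, Pow(Add(-2, 5, 1), -1)), 2), 402)) = Add(16, Mul(Pow(Mul(2, Pow(4, -1)), 2), 402)) = Add(16, Mul(Pow(Mul(2, Rational(1, 4)), 2), 402)) = Add(16, Mul(Pow(Rational(1, 2), 2), 402)) = Add(16, Mul(Rational(1, 4), 402)) = Add(16, Rational(201, 2)) = Rational(233, 2)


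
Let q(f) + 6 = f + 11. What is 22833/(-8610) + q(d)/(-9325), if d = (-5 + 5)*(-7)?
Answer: -2839477/1070510 ≈ -2.6525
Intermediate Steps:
d = 0 (d = 0*(-7) = 0)
q(f) = 5 + f (q(f) = -6 + (f + 11) = -6 + (11 + f) = 5 + f)
22833/(-8610) + q(d)/(-9325) = 22833/(-8610) + (5 + 0)/(-9325) = 22833*(-1/8610) + 5*(-1/9325) = -7611/2870 - 1/1865 = -2839477/1070510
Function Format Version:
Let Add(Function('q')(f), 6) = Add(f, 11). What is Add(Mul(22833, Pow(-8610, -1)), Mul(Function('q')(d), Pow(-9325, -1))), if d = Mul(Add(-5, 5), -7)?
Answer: Rational(-2839477, 1070510) ≈ -2.6525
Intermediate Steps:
d = 0 (d = Mul(0, -7) = 0)
Function('q')(f) = Add(5, f) (Function('q')(f) = Add(-6, Add(f, 11)) = Add(-6, Add(11, f)) = Add(5, f))
Add(Mul(22833, Pow(-8610, -1)), Mul(Function('q')(d), Pow(-9325, -1))) = Add(Mul(22833, Pow(-8610, -1)), Mul(Add(5, 0), Pow(-9325, -1))) = Add(Mul(22833, Rational(-1, 8610)), Mul(5, Rational(-1, 9325))) = Add(Rational(-7611, 2870), Rational(-1, 1865)) = Rational(-2839477, 1070510)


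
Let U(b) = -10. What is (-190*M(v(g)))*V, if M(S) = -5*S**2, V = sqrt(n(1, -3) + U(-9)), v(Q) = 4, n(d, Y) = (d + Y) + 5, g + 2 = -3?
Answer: 15200*I*sqrt(7) ≈ 40215.0*I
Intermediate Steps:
g = -5 (g = -2 - 3 = -5)
n(d, Y) = 5 + Y + d (n(d, Y) = (Y + d) + 5 = 5 + Y + d)
V = I*sqrt(7) (V = sqrt((5 - 3 + 1) - 10) = sqrt(3 - 10) = sqrt(-7) = I*sqrt(7) ≈ 2.6458*I)
(-190*M(v(g)))*V = (-(-950)*4**2)*(I*sqrt(7)) = (-(-950)*16)*(I*sqrt(7)) = (-190*(-80))*(I*sqrt(7)) = 15200*(I*sqrt(7)) = 15200*I*sqrt(7)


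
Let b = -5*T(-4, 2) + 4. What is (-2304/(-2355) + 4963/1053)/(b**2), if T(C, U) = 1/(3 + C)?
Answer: 4704659/66955005 ≈ 0.070266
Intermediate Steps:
b = 9 (b = -5/(3 - 4) + 4 = -5/(-1) + 4 = -5*(-1) + 4 = 5 + 4 = 9)
(-2304/(-2355) + 4963/1053)/(b**2) = (-2304/(-2355) + 4963/1053)/(9**2) = (-2304*(-1/2355) + 4963*(1/1053))/81 = (768/785 + 4963/1053)*(1/81) = (4704659/826605)*(1/81) = 4704659/66955005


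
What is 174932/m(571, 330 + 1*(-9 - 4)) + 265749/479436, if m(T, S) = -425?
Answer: -27918585009/67920100 ≈ -411.05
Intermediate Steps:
174932/m(571, 330 + 1*(-9 - 4)) + 265749/479436 = 174932/(-425) + 265749/479436 = 174932*(-1/425) + 265749*(1/479436) = -174932/425 + 88583/159812 = -27918585009/67920100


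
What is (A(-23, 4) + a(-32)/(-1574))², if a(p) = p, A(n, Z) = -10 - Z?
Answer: 121044004/619369 ≈ 195.43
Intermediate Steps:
(A(-23, 4) + a(-32)/(-1574))² = ((-10 - 1*4) - 32/(-1574))² = ((-10 - 4) - 32*(-1/1574))² = (-14 + 16/787)² = (-11002/787)² = 121044004/619369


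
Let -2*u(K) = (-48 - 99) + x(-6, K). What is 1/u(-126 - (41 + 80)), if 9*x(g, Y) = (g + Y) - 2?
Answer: 3/263 ≈ 0.011407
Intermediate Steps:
x(g, Y) = -2/9 + Y/9 + g/9 (x(g, Y) = ((g + Y) - 2)/9 = ((Y + g) - 2)/9 = (-2 + Y + g)/9 = -2/9 + Y/9 + g/9)
u(K) = 1331/18 - K/18 (u(K) = -((-48 - 99) + (-2/9 + K/9 + (1/9)*(-6)))/2 = -(-147 + (-2/9 + K/9 - 2/3))/2 = -(-147 + (-8/9 + K/9))/2 = -(-1331/9 + K/9)/2 = 1331/18 - K/18)
1/u(-126 - (41 + 80)) = 1/(1331/18 - (-126 - (41 + 80))/18) = 1/(1331/18 - (-126 - 1*121)/18) = 1/(1331/18 - (-126 - 121)/18) = 1/(1331/18 - 1/18*(-247)) = 1/(1331/18 + 247/18) = 1/(263/3) = 3/263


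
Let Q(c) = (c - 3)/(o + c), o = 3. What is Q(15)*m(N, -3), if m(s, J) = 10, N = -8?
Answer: 20/3 ≈ 6.6667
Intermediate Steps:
Q(c) = (-3 + c)/(3 + c) (Q(c) = (c - 3)/(3 + c) = (-3 + c)/(3 + c))
Q(15)*m(N, -3) = ((-3 + 15)/(3 + 15))*10 = (12/18)*10 = ((1/18)*12)*10 = (⅔)*10 = 20/3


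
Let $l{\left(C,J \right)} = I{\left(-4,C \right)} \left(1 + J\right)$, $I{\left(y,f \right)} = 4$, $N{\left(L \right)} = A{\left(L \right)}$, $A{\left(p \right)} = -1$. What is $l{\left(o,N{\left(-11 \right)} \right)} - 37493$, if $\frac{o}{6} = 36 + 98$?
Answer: $-37493$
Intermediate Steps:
$N{\left(L \right)} = -1$
$o = 804$ ($o = 6 \left(36 + 98\right) = 6 \cdot 134 = 804$)
$l{\left(C,J \right)} = 4 + 4 J$ ($l{\left(C,J \right)} = 4 \left(1 + J\right) = 4 + 4 J$)
$l{\left(o,N{\left(-11 \right)} \right)} - 37493 = \left(4 + 4 \left(-1\right)\right) - 37493 = \left(4 - 4\right) - 37493 = 0 - 37493 = -37493$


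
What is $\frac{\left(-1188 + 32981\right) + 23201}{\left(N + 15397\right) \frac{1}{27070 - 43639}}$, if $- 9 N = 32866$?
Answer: $- \frac{1171537182}{15101} \approx -77580.0$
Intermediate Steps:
$N = - \frac{32866}{9}$ ($N = \left(- \frac{1}{9}\right) 32866 = - \frac{32866}{9} \approx -3651.8$)
$\frac{\left(-1188 + 32981\right) + 23201}{\left(N + 15397\right) \frac{1}{27070 - 43639}} = \frac{\left(-1188 + 32981\right) + 23201}{\left(- \frac{32866}{9} + 15397\right) \frac{1}{27070 - 43639}} = \frac{31793 + 23201}{\frac{105707}{9} \frac{1}{-16569}} = \frac{54994}{\frac{105707}{9} \left(- \frac{1}{16569}\right)} = \frac{54994}{- \frac{15101}{21303}} = 54994 \left(- \frac{21303}{15101}\right) = - \frac{1171537182}{15101}$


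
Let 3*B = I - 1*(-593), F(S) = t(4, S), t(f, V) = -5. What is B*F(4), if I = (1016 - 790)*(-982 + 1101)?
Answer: -137435/3 ≈ -45812.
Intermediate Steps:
I = 26894 (I = 226*119 = 26894)
F(S) = -5
B = 27487/3 (B = (26894 - 1*(-593))/3 = (26894 + 593)/3 = (⅓)*27487 = 27487/3 ≈ 9162.3)
B*F(4) = (27487/3)*(-5) = -137435/3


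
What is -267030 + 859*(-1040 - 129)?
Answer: -1271201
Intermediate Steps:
-267030 + 859*(-1040 - 129) = -267030 + 859*(-1169) = -267030 - 1004171 = -1271201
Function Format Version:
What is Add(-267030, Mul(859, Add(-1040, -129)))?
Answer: -1271201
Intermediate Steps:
Add(-267030, Mul(859, Add(-1040, -129))) = Add(-267030, Mul(859, -1169)) = Add(-267030, -1004171) = -1271201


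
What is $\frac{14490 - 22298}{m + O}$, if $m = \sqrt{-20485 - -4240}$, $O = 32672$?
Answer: $- \frac{255102976}{1067475829} + \frac{445056 i \sqrt{5}}{1067475829} \approx -0.23898 + 0.00093227 i$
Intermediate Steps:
$m = 57 i \sqrt{5}$ ($m = \sqrt{-20485 + 4240} = \sqrt{-16245} = 57 i \sqrt{5} \approx 127.46 i$)
$\frac{14490 - 22298}{m + O} = \frac{14490 - 22298}{57 i \sqrt{5} + 32672} = - \frac{7808}{32672 + 57 i \sqrt{5}}$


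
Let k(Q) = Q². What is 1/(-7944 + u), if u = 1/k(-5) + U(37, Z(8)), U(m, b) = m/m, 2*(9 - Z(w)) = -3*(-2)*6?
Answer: -25/198574 ≈ -0.00012590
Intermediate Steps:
Z(w) = -9 (Z(w) = 9 - (-3*(-2))*6/2 = 9 - 3*6 = 9 - ½*36 = 9 - 18 = -9)
U(m, b) = 1
u = 26/25 (u = 1/((-5)²) + 1 = 1/25 + 1 = 26/25 ≈ 1.0400)
1/(-7944 + u) = 1/(-7944 + 26/25) = 1/(-198574/25) = -25/198574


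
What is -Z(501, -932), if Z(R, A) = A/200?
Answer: 233/50 ≈ 4.6600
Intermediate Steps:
Z(R, A) = A/200 (Z(R, A) = A*(1/200) = A/200)
-Z(501, -932) = -(-932)/200 = -1*(-233/50) = 233/50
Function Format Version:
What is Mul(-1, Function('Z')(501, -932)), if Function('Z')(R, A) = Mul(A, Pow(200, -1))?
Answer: Rational(233, 50) ≈ 4.6600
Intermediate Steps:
Function('Z')(R, A) = Mul(Rational(1, 200), A) (Function('Z')(R, A) = Mul(A, Rational(1, 200)) = Mul(Rational(1, 200), A))
Mul(-1, Function('Z')(501, -932)) = Mul(-1, Mul(Rational(1, 200), -932)) = Mul(-1, Rational(-233, 50)) = Rational(233, 50)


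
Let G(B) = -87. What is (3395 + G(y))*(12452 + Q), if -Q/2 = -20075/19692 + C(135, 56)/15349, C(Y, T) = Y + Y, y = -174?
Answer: 3113037940802522/75563127 ≈ 4.1198e+7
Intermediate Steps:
C(Y, T) = 2*Y
Q = 302814335/151126254 (Q = -2*(-20075/19692 + (2*135)/15349) = -2*(-20075*1/19692 + 270*(1/15349)) = -2*(-20075/19692 + 270/15349) = -2*(-302814335/302252508) = 302814335/151126254 ≈ 2.0037)
(3395 + G(y))*(12452 + Q) = (3395 - 87)*(12452 + 302814335/151126254) = 3308*(1882126929143/151126254) = 3113037940802522/75563127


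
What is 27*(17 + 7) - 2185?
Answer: -1537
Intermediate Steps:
27*(17 + 7) - 2185 = 27*24 - 2185 = 648 - 2185 = -1537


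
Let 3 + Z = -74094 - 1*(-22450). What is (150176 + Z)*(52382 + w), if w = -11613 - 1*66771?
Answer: -2561951058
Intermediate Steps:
Z = -51647 (Z = -3 + (-74094 - 1*(-22450)) = -3 + (-74094 + 22450) = -3 - 51644 = -51647)
w = -78384 (w = -11613 - 66771 = -78384)
(150176 + Z)*(52382 + w) = (150176 - 51647)*(52382 - 78384) = 98529*(-26002) = -2561951058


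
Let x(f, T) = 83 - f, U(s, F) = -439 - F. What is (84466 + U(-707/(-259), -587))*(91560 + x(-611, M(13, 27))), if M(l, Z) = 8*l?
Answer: 7805979956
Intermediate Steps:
(84466 + U(-707/(-259), -587))*(91560 + x(-611, M(13, 27))) = (84466 + (-439 - 1*(-587)))*(91560 + (83 - 1*(-611))) = (84466 + (-439 + 587))*(91560 + (83 + 611)) = (84466 + 148)*(91560 + 694) = 84614*92254 = 7805979956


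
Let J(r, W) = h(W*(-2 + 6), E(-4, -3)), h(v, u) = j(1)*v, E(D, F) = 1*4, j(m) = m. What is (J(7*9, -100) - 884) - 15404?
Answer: -16688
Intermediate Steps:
E(D, F) = 4
h(v, u) = v (h(v, u) = 1*v = v)
J(r, W) = 4*W (J(r, W) = W*(-2 + 6) = W*4 = 4*W)
(J(7*9, -100) - 884) - 15404 = (4*(-100) - 884) - 15404 = (-400 - 884) - 15404 = -1284 - 15404 = -16688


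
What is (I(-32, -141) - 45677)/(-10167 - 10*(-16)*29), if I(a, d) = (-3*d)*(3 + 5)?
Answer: 42293/5527 ≈ 7.6521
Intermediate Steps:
I(a, d) = -24*d (I(a, d) = -3*d*8 = -24*d)
(I(-32, -141) - 45677)/(-10167 - 10*(-16)*29) = (-24*(-141) - 45677)/(-10167 - 10*(-16)*29) = (3384 - 45677)/(-10167 + 160*29) = -42293/(-10167 + 4640) = -42293/(-5527) = -42293*(-1/5527) = 42293/5527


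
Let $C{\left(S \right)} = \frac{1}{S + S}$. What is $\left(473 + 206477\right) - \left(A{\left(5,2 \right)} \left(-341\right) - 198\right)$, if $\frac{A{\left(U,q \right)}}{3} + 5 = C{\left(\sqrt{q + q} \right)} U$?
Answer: $\frac{813247}{4} \approx 2.0331 \cdot 10^{5}$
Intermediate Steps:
$C{\left(S \right)} = \frac{1}{2 S}$
$A{\left(U,q \right)} = -15 + \frac{3 U \sqrt{2}}{4 \sqrt{q}}$ ($A{\left(U,q \right)} = -15 + 3 \frac{1}{2 \sqrt{q + q}} U = -15 + 3 \frac{1}{2 \sqrt{2 q}} U = -15 + 3 \frac{1}{2 \sqrt{2} \sqrt{q}} U = -15 + 3 \frac{\frac{1}{2} \sqrt{2} \frac{1}{\sqrt{q}}}{2} U = -15 + 3 \frac{\sqrt{2}}{4 \sqrt{q}} U = -15 + 3 \frac{U \sqrt{2}}{4 \sqrt{q}} = -15 + \frac{3 U \sqrt{2}}{4 \sqrt{q}}$)
$\left(473 + 206477\right) - \left(A{\left(5,2 \right)} \left(-341\right) - 198\right) = \left(473 + 206477\right) - \left(\left(-15 + \frac{3}{4} \cdot 5 \sqrt{2} \frac{1}{\sqrt{2}}\right) \left(-341\right) - 198\right) = 206950 - \left(\left(-15 + \frac{3}{4} \cdot 5 \sqrt{2} \frac{\sqrt{2}}{2}\right) \left(-341\right) - 198\right) = 206950 - \left(\left(-15 + \frac{15}{4}\right) \left(-341\right) - 198\right) = 206950 - \left(\left(- \frac{45}{4}\right) \left(-341\right) - 198\right) = 206950 - \left(\frac{15345}{4} - 198\right) = 206950 - \frac{14553}{4} = \frac{813247}{4}$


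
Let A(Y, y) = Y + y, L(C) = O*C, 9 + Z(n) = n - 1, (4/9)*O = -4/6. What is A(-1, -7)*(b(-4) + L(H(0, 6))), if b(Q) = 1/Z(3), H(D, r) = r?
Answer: 512/7 ≈ 73.143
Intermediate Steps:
O = -3/2 (O = 9*(-4/6)/4 = 9*(-4*⅙)/4 = (9/4)*(-⅔) = -3/2 ≈ -1.5000)
Z(n) = -10 + n (Z(n) = -9 + (n - 1) = -9 + (-1 + n) = -10 + n)
L(C) = -3*C/2
b(Q) = -⅐ (b(Q) = 1/(-10 + 3) = 1/(-7) = -⅐)
A(-1, -7)*(b(-4) + L(H(0, 6))) = (-1 - 7)*(-⅐ - 3/2*6) = -8*(-⅐ - 9) = -8*(-64/7) = 512/7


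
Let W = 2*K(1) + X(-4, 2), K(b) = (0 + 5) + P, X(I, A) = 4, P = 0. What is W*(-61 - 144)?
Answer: -2870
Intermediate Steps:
K(b) = 5 (K(b) = (0 + 5) + 0 = 5 + 0 = 5)
W = 14 (W = 2*5 + 4 = 10 + 4 = 14)
W*(-61 - 144) = 14*(-61 - 144) = 14*(-205) = -2870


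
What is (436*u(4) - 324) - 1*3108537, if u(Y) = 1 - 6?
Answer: -3111041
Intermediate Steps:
u(Y) = -5
(436*u(4) - 324) - 1*3108537 = (436*(-5) - 324) - 1*3108537 = (-2180 - 324) - 3108537 = -2504 - 3108537 = -3111041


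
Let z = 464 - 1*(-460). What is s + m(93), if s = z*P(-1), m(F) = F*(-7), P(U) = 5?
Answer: 3969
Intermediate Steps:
m(F) = -7*F
z = 924 (z = 464 + 460 = 924)
s = 4620 (s = 924*5 = 4620)
s + m(93) = 4620 - 7*93 = 4620 - 651 = 3969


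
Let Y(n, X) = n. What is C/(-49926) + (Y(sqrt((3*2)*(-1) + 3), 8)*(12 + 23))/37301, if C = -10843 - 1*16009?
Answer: 13426/24963 + 35*I*sqrt(3)/37301 ≈ 0.53784 + 0.0016252*I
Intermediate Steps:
C = -26852 (C = -10843 - 16009 = -26852)
C/(-49926) + (Y(sqrt((3*2)*(-1) + 3), 8)*(12 + 23))/37301 = -26852/(-49926) + (sqrt((3*2)*(-1) + 3)*(12 + 23))/37301 = -26852*(-1/49926) + (sqrt(6*(-1) + 3)*35)*(1/37301) = 13426/24963 + (sqrt(-6 + 3)*35)*(1/37301) = 13426/24963 + (sqrt(-3)*35)*(1/37301) = 13426/24963 + ((I*sqrt(3))*35)*(1/37301) = 13426/24963 + (35*I*sqrt(3))*(1/37301) = 13426/24963 + 35*I*sqrt(3)/37301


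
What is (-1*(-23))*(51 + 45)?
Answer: 2208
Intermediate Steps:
(-1*(-23))*(51 + 45) = 23*96 = 2208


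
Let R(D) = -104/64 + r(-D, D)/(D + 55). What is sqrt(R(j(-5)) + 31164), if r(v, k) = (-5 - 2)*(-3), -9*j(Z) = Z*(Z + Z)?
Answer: sqrt(98736214630)/1780 ≈ 176.53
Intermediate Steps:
j(Z) = -2*Z**2/9 (j(Z) = -Z*(Z + Z)/9 = -Z*2*Z/9 = -2*Z**2/9)
r(v, k) = 21 (r(v, k) = -7*(-3) = 21)
R(D) = -13/8 + 21/(55 + D) (R(D) = -104/64 + 21/(D + 55) = -104*1/64 + 21/(55 + D) = -13/8 + 21/(55 + D))
sqrt(R(j(-5)) + 31164) = sqrt((-547 - (-26)*(-5)**2/9)/(8*(55 - 2/9*(-5)**2)) + 31164) = sqrt((-547 - (-26)*25/9)/(8*(55 - 2/9*25)) + 31164) = sqrt((-547 - 13*(-50/9))/(8*(55 - 50/9)) + 31164) = sqrt((-547 + 650/9)/(8*(445/9)) + 31164) = sqrt((1/8)*(9/445)*(-4273/9) + 31164) = sqrt(-4273/3560 + 31164) = sqrt(110939567/3560) = sqrt(98736214630)/1780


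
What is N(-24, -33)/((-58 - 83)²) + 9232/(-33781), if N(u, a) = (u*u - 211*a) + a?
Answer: 7779866/74622229 ≈ 0.10426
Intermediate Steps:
N(u, a) = u² - 210*a (N(u, a) = (u² - 211*a) + a = u² - 210*a)
N(-24, -33)/((-58 - 83)²) + 9232/(-33781) = ((-24)² - 210*(-33))/((-58 - 83)²) + 9232/(-33781) = (576 + 6930)/((-141)²) + 9232*(-1/33781) = 7506/19881 - 9232/33781 = 7506*(1/19881) - 9232/33781 = 834/2209 - 9232/33781 = 7779866/74622229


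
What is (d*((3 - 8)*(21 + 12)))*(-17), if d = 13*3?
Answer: 109395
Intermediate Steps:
d = 39
(d*((3 - 8)*(21 + 12)))*(-17) = (39*((3 - 8)*(21 + 12)))*(-17) = (39*(-5*33))*(-17) = (39*(-165))*(-17) = -6435*(-17) = 109395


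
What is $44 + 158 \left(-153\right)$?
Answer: $-24130$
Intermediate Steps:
$44 + 158 \left(-153\right) = 44 - 24174 = -24130$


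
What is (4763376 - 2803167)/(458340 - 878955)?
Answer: -217801/46735 ≈ -4.6603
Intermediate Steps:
(4763376 - 2803167)/(458340 - 878955) = 1960209/(-420615) = 1960209*(-1/420615) = -217801/46735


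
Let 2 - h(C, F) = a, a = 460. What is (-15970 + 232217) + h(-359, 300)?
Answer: 215789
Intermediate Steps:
h(C, F) = -458 (h(C, F) = 2 - 1*460 = 2 - 460 = -458)
(-15970 + 232217) + h(-359, 300) = (-15970 + 232217) - 458 = 216247 - 458 = 215789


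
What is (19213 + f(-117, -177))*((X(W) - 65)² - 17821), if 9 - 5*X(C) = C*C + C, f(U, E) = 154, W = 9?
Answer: -5436103863/25 ≈ -2.1744e+8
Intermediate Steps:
X(C) = 9/5 - C/5 - C²/5 (X(C) = 9/5 - (C*C + C)/5 = 9/5 - (C² + C)/5 = 9/5 - (C + C²)/5 = 9/5 + (-C/5 - C²/5) = 9/5 - C/5 - C²/5)
(19213 + f(-117, -177))*((X(W) - 65)² - 17821) = (19213 + 154)*(((9/5 - ⅕*9 - ⅕*9²) - 65)² - 17821) = 19367*(((9/5 - 9/5 - ⅕*81) - 65)² - 17821) = 19367*(((9/5 - 9/5 - 81/5) - 65)² - 17821) = 19367*((-81/5 - 65)² - 17821) = 19367*((-406/5)² - 17821) = 19367*(164836/25 - 17821) = 19367*(-280689/25) = -5436103863/25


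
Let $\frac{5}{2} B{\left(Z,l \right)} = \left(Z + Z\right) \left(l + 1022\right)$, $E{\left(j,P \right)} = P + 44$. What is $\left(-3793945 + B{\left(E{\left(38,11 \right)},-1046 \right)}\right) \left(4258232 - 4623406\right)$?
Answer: $1385835695174$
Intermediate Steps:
$E{\left(j,P \right)} = 44 + P$
$B{\left(Z,l \right)} = \frac{4 Z \left(1022 + l\right)}{5}$ ($B{\left(Z,l \right)} = \frac{2 \left(Z + Z\right) \left(l + 1022\right)}{5} = \frac{2 \cdot 2 Z \left(1022 + l\right)}{5} = \frac{4 Z \left(1022 + l\right)}{5}$)
$\left(-3793945 + B{\left(E{\left(38,11 \right)},-1046 \right)}\right) \left(4258232 - 4623406\right) = \left(-3793945 + \frac{4 \left(44 + 11\right) \left(1022 - 1046\right)}{5}\right) \left(4258232 - 4623406\right) = \left(-3793945 + \frac{4}{5} \cdot 55 \left(-24\right)\right) \left(-365174\right) = \left(-3793945 - 1056\right) \left(-365174\right) = \left(-3795001\right) \left(-365174\right) = 1385835695174$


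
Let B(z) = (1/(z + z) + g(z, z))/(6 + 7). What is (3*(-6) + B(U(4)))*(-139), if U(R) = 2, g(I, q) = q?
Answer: 128853/52 ≈ 2477.9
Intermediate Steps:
B(z) = z/13 + 1/(26*z) (B(z) = (1/(z + z) + z)/(6 + 7) = (1/(2*z) + z)/13 = (1/(2*z) + z)*(1/13) = (z + 1/(2*z))*(1/13) = z/13 + 1/(26*z))
(3*(-6) + B(U(4)))*(-139) = (3*(-6) + ((1/13)*2 + (1/26)/2))*(-139) = (-18 + (2/13 + (1/26)*(1/2)))*(-139) = (-18 + (2/13 + 1/52))*(-139) = (-18 + 9/52)*(-139) = -927/52*(-139) = 128853/52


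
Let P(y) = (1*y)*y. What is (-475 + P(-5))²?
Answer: 202500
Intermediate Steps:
P(y) = y² (P(y) = y*y = y²)
(-475 + P(-5))² = (-475 + (-5)²)² = (-475 + 25)² = (-450)² = 202500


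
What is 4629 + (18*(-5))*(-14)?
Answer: 5889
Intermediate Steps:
4629 + (18*(-5))*(-14) = 4629 - 90*(-14) = 4629 + 1260 = 5889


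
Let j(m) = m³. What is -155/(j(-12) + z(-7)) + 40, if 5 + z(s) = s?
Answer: 13951/348 ≈ 40.089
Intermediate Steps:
z(s) = -5 + s
-155/(j(-12) + z(-7)) + 40 = -155/((-12)³ + (-5 - 7)) + 40 = -155/(-1728 - 12) + 40 = -155/(-1740) + 40 = -155*(-1/1740) + 40 = 31/348 + 40 = 13951/348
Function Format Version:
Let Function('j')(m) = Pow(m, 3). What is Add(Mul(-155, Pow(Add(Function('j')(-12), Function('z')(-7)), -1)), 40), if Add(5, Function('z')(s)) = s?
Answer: Rational(13951, 348) ≈ 40.089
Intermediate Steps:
Function('z')(s) = Add(-5, s)
Add(Mul(-155, Pow(Add(Function('j')(-12), Function('z')(-7)), -1)), 40) = Add(Mul(-155, Pow(Add(Pow(-12, 3), Add(-5, -7)), -1)), 40) = Add(Mul(-155, Pow(Add(-1728, -12), -1)), 40) = Add(Mul(-155, Pow(-1740, -1)), 40) = Add(Mul(-155, Rational(-1, 1740)), 40) = Add(Rational(31, 348), 40) = Rational(13951, 348)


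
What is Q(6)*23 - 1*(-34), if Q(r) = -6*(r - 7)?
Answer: 172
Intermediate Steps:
Q(r) = 42 - 6*r (Q(r) = -6*(-7 + r) = 42 - 6*r)
Q(6)*23 - 1*(-34) = (42 - 6*6)*23 - 1*(-34) = (42 - 36)*23 + 34 = 6*23 + 34 = 138 + 34 = 172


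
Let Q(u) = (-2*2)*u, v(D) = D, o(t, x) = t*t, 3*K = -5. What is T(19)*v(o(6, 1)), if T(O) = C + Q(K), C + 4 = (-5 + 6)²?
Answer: 132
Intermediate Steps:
K = -5/3 (K = (⅓)*(-5) = -5/3 ≈ -1.6667)
o(t, x) = t²
C = -3 (C = -4 + (-5 + 6)² = -4 + 1² = -4 + 1 = -3)
Q(u) = -4*u
T(O) = 11/3 (T(O) = -3 - 4*(-5/3) = -3 + 20/3 = 11/3)
T(19)*v(o(6, 1)) = (11/3)*6² = (11/3)*36 = 132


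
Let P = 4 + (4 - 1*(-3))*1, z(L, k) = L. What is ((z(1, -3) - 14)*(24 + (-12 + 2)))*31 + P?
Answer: -5631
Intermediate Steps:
P = 11 (P = 4 + (4 + 3)*1 = 4 + 7*1 = 4 + 7 = 11)
((z(1, -3) - 14)*(24 + (-12 + 2)))*31 + P = ((1 - 14)*(24 + (-12 + 2)))*31 + 11 = -13*(24 - 10)*31 + 11 = -13*14*31 + 11 = -182*31 + 11 = -5642 + 11 = -5631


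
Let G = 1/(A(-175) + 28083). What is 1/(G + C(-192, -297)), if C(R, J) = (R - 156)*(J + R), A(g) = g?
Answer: 27908/4749160177 ≈ 5.8764e-6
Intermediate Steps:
C(R, J) = (-156 + R)*(J + R)
G = 1/27908 (G = 1/(-175 + 28083) = 1/27908 ≈ 3.5832e-5)
1/(G + C(-192, -297)) = 1/(1/27908 + ((-192)² - 156*(-297) - 156*(-192) - 297*(-192))) = 1/(1/27908 + (36864 + 46332 + 29952 + 57024)) = 1/(1/27908 + 170172) = 1/(4749160177/27908) = 27908/4749160177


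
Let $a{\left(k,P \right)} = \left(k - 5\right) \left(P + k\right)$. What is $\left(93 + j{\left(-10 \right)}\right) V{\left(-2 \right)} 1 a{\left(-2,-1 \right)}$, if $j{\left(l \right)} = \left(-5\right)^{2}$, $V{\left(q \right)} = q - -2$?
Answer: $0$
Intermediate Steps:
$V{\left(q \right)} = 2 + q$ ($V{\left(q \right)} = q + 2 = 2 + q$)
$a{\left(k,P \right)} = \left(-5 + k\right) \left(P + k\right)$
$j{\left(l \right)} = 25$
$\left(93 + j{\left(-10 \right)}\right) V{\left(-2 \right)} 1 a{\left(-2,-1 \right)} = \left(93 + 25\right) \left(2 - 2\right) 1 \left(\left(-2\right)^{2} - -5 - -10 - -2\right) = 118 \cdot 0 \cdot 1 \left(4 + 5 + 10 + 2\right) = 118 \cdot 0 \cdot 21 = 118 \cdot 0 = 0$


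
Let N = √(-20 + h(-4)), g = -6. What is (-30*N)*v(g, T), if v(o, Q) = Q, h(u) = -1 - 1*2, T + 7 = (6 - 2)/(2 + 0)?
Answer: 150*I*√23 ≈ 719.38*I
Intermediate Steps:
T = -5 (T = -7 + (6 - 2)/(2 + 0) = -7 + 4/2 = -7 + 4*(½) = -7 + 2 = -5)
h(u) = -3 (h(u) = -1 - 2 = -3)
N = I*√23 (N = √(-20 - 3) = √(-23) = I*√23 ≈ 4.7958*I)
(-30*N)*v(g, T) = -30*I*√23*(-5) = 150*I*√23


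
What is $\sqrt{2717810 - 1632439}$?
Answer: $\sqrt{1085371} \approx 1041.8$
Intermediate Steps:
$\sqrt{2717810 - 1632439} = \sqrt{1085371}$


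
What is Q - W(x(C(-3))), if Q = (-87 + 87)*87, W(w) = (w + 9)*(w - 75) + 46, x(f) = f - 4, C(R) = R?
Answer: 118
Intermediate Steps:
x(f) = -4 + f
W(w) = 46 + (-75 + w)*(9 + w) (W(w) = (9 + w)*(-75 + w) + 46 = (-75 + w)*(9 + w) + 46 = 46 + (-75 + w)*(9 + w))
Q = 0 (Q = 0*87 = 0)
Q - W(x(C(-3))) = 0 - (-629 + (-4 - 3)**2 - 66*(-4 - 3)) = 0 - (-629 + (-7)**2 - 66*(-7)) = 0 - (-629 + 49 + 462) = 0 - 1*(-118) = 0 + 118 = 118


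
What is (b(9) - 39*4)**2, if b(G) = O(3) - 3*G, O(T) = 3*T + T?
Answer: 29241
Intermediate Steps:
O(T) = 4*T
b(G) = 12 - 3*G (b(G) = 4*3 - 3*G = 12 - 3*G)
(b(9) - 39*4)**2 = ((12 - 3*9) - 39*4)**2 = ((12 - 27) - 13*12)**2 = (-15 - 156)**2 = (-171)**2 = 29241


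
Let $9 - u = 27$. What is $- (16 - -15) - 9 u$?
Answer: $131$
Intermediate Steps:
$u = -18$ ($u = 9 - 27 = -18$)
$- (16 - -15) - 9 u = - (16 - -15) - -162 = - (16 + 15) + 162 = \left(-1\right) 31 + 162 = -31 + 162 = 131$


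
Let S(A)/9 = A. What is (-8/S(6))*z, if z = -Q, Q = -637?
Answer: -2548/27 ≈ -94.370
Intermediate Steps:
S(A) = 9*A
z = 637 (z = -1*(-637) = 637)
(-8/S(6))*z = -8/(9*6)*637 = -8/54*637 = -8*1/54*637 = -4/27*637 = -2548/27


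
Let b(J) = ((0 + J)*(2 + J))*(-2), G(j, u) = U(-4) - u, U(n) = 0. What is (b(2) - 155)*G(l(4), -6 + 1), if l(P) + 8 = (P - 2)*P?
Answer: -855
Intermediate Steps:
l(P) = -8 + P*(-2 + P) (l(P) = -8 + (P - 2)*P = -8 + (-2 + P)*P = -8 + P*(-2 + P))
G(j, u) = -u (G(j, u) = 0 - u = -u)
b(J) = -2*J*(2 + J) (b(J) = (J*(2 + J))*(-2) = -2*J*(2 + J))
(b(2) - 155)*G(l(4), -6 + 1) = (-2*2*(2 + 2) - 155)*(-(-6 + 1)) = (-2*2*4 - 155)*(-1*(-5)) = (-16 - 155)*5 = -171*5 = -855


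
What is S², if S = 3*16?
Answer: 2304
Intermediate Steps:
S = 48
S² = 48² = 2304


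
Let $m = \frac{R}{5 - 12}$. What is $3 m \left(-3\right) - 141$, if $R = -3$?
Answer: $- \frac{1014}{7} \approx -144.86$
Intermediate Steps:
$m = \frac{3}{7}$ ($m = - \frac{3}{5 - 12} = - \frac{3}{-7} = \left(-3\right) \left(- \frac{1}{7}\right) = \frac{3}{7} \approx 0.42857$)
$3 m \left(-3\right) - 141 = 3 \cdot \frac{3}{7} \left(-3\right) - 141 = \frac{9}{7} \left(-3\right) - 141 = - \frac{27}{7} - 141 = - \frac{1014}{7}$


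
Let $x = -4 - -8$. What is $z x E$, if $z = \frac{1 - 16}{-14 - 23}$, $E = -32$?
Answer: $- \frac{1920}{37} \approx -51.892$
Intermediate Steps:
$z = \frac{15}{37}$ ($z = - \frac{15}{-37} = \left(-15\right) \left(- \frac{1}{37}\right) = \frac{15}{37} \approx 0.40541$)
$x = 4$ ($x = -4 + 8 = 4$)
$z x E = \frac{15}{37} \cdot 4 \left(-32\right) = \frac{60}{37} \left(-32\right) = - \frac{1920}{37}$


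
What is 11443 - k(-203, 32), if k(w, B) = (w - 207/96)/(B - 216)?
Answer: 67369819/5888 ≈ 11442.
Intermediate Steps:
k(w, B) = (-69/32 + w)/(-216 + B) (k(w, B) = (w - 207*1/96)/(-216 + B) = (w - 69/32)/(-216 + B) = (-69/32 + w)/(-216 + B))
11443 - k(-203, 32) = 11443 - (-69/32 - 203)/(-216 + 32) = 11443 - (-6565)/((-184)*32) = 11443 - (-1)*(-6565)/(184*32) = 11443 - 1*6565/5888 = 11443 - 6565/5888 = 67369819/5888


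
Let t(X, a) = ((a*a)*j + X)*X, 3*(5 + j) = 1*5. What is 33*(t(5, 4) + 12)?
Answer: -7579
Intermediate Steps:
j = -10/3 (j = -5 + (1*5)/3 = -5 + (⅓)*5 = -5 + 5/3 = -10/3 ≈ -3.3333)
t(X, a) = X*(X - 10*a²/3) (t(X, a) = ((a*a)*(-10/3) + X)*X = (a²*(-10/3) + X)*X = (-10*a²/3 + X)*X = (X - 10*a²/3)*X = X*(X - 10*a²/3))
33*(t(5, 4) + 12) = 33*((⅓)*5*(-10*4² + 3*5) + 12) = 33*((⅓)*5*(-10*16 + 15) + 12) = 33*((⅓)*5*(-160 + 15) + 12) = 33*((⅓)*5*(-145) + 12) = 33*(-725/3 + 12) = 33*(-689/3) = -7579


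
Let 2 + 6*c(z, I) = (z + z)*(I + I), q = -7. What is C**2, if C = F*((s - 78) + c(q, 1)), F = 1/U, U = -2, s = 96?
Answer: 169/4 ≈ 42.250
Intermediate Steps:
c(z, I) = -1/3 + 2*I*z/3 (c(z, I) = -1/3 + ((z + z)*(I + I))/6 = -1/3 + ((2*z)*(2*I))/6 = -1/3 + (4*I*z)/6 = -1/3 + 2*I*z/3)
F = -1/2 (F = 1/(-2) = -1/2 ≈ -0.50000)
C = -13/2 (C = -((96 - 78) + (-1/3 + (2/3)*1*(-7)))/2 = -(18 + (-1/3 - 14/3))/2 = -(18 - 5)/2 = -1/2*13 = -13/2 ≈ -6.5000)
C**2 = (-13/2)**2 = 169/4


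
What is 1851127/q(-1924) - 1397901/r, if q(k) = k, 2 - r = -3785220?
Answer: -3504808103359/3641383564 ≈ -962.49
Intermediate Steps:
r = 3785222 (r = 2 - 1*(-3785220) = 2 + 3785220 = 3785222)
1851127/q(-1924) - 1397901/r = 1851127/(-1924) - 1397901/3785222 = 1851127*(-1/1924) - 1397901*1/3785222 = -1851127/1924 - 1397901/3785222 = -3504808103359/3641383564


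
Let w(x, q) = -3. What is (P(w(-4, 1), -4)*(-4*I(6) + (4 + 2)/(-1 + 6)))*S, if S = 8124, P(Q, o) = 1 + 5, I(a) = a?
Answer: -5556816/5 ≈ -1.1114e+6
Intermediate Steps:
P(Q, o) = 6
(P(w(-4, 1), -4)*(-4*I(6) + (4 + 2)/(-1 + 6)))*S = (6*(-4*6 + (4 + 2)/(-1 + 6)))*8124 = (6*(-24 + 6/5))*8124 = (6*(-114/5))*8124 = -684/5*8124 = -5556816/5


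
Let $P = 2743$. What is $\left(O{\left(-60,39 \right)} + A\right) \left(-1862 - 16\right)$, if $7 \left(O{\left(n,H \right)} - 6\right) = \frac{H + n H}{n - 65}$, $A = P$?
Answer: $- \frac{4521615528}{875} \approx -5.1676 \cdot 10^{6}$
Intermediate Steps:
$A = 2743$
$O{\left(n,H \right)} = 6 + \frac{H + H n}{7 \left(-65 + n\right)}$ ($O{\left(n,H \right)} = 6 + \frac{\left(H + n H\right) \frac{1}{n - 65}}{7} = 6 + \frac{\left(H + H n\right) \frac{1}{-65 + n}}{7} = 6 + \frac{\frac{1}{-65 + n} \left(H + H n\right)}{7} = 6 + \frac{H + H n}{7 \left(-65 + n\right)}$)
$\left(O{\left(-60,39 \right)} + A\right) \left(-1862 - 16\right) = \left(\frac{-2730 + 39 + 42 \left(-60\right) + 39 \left(-60\right)}{7 \left(-65 - 60\right)} + 2743\right) \left(-1862 - 16\right) = \left(\frac{-2730 + 39 - 2520 - 2340}{7 \left(-125\right)} + 2743\right) \left(-1878\right) = \left(\frac{1}{7} \left(- \frac{1}{125}\right) \left(-7551\right) + 2743\right) \left(-1878\right) = \left(\frac{7551}{875} + 2743\right) \left(-1878\right) = \frac{2407676}{875} \left(-1878\right) = - \frac{4521615528}{875}$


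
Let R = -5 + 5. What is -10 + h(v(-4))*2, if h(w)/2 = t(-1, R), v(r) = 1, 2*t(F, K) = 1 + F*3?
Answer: -14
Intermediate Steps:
R = 0
t(F, K) = ½ + 3*F/2 (t(F, K) = (1 + F*3)/2 = (1 + 3*F)/2 = ½ + 3*F/2)
h(w) = -2 (h(w) = 2*(½ + (3/2)*(-1)) = 2*(½ - 3/2) = 2*(-1) = -2)
-10 + h(v(-4))*2 = -10 - 2*2 = -10 - 4 = -14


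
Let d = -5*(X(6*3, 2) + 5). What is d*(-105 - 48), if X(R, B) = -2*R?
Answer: -23715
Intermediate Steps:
d = 155 (d = -5*(-12*3 + 5) = -5*(-2*18 + 5) = -5*(-36 + 5) = -5*(-31) = 155)
d*(-105 - 48) = 155*(-105 - 48) = 155*(-153) = -23715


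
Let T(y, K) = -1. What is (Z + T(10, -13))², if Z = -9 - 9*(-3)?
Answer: 289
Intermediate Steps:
Z = 18 (Z = -9 + 27 = 18)
(Z + T(10, -13))² = (18 - 1)² = 17² = 289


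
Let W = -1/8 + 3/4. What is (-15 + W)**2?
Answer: 13225/64 ≈ 206.64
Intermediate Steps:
W = 5/8 (W = -1*1/8 + 3*(1/4) = -1/8 + 3/4 = 5/8 ≈ 0.62500)
(-15 + W)**2 = (-15 + 5/8)**2 = (-115/8)**2 = 13225/64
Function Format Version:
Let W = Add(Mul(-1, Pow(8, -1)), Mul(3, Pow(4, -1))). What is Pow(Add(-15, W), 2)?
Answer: Rational(13225, 64) ≈ 206.64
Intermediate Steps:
W = Rational(5, 8) (W = Add(Mul(-1, Rational(1, 8)), Mul(3, Rational(1, 4))) = Add(Rational(-1, 8), Rational(3, 4)) = Rational(5, 8) ≈ 0.62500)
Pow(Add(-15, W), 2) = Pow(Add(-15, Rational(5, 8)), 2) = Pow(Rational(-115, 8), 2) = Rational(13225, 64)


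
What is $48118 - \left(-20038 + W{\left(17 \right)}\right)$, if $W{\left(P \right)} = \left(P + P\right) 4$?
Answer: $68020$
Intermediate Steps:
$W{\left(P \right)} = 8 P$ ($W{\left(P \right)} = 2 P 4 = 8 P$)
$48118 - \left(-20038 + W{\left(17 \right)}\right) = 48118 + \left(20038 - 8 \cdot 17\right) = 48118 + \left(20038 - 136\right) = 48118 + 19902 = 68020$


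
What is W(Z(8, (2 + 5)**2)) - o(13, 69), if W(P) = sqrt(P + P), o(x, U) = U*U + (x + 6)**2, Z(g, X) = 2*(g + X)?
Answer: -5122 + 2*sqrt(57) ≈ -5106.9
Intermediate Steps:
Z(g, X) = 2*X + 2*g (Z(g, X) = 2*(X + g) = 2*X + 2*g)
o(x, U) = U**2 + (6 + x)**2
W(P) = sqrt(2)*sqrt(P) (W(P) = sqrt(2*P) = sqrt(2)*sqrt(P))
W(Z(8, (2 + 5)**2)) - o(13, 69) = sqrt(2)*sqrt(2*(2 + 5)**2 + 2*8) - (69**2 + (6 + 13)**2) = sqrt(2)*sqrt(2*7**2 + 16) - (4761 + 19**2) = sqrt(2)*sqrt(2*49 + 16) - (4761 + 361) = sqrt(2)*sqrt(98 + 16) - 1*5122 = sqrt(2)*sqrt(114) - 5122 = 2*sqrt(57) - 5122 = -5122 + 2*sqrt(57)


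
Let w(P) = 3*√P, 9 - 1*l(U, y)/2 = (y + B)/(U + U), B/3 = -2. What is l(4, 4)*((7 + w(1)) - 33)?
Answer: -851/2 ≈ -425.50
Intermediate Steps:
B = -6 (B = 3*(-2) = -6)
l(U, y) = 18 - (-6 + y)/U (l(U, y) = 18 - 2*(y - 6)/(U + U) = 18 - 2*(-6 + y)/(2*U) = 18 - 2*(-6 + y)*1/(2*U) = 18 - (-6 + y)/U)
l(4, 4)*((7 + w(1)) - 33) = ((6 - 1*4 + 18*4)/4)*((7 + 3*√1) - 33) = ((6 - 4 + 72)/4)*((7 + 3*1) - 33) = ((¼)*74)*((7 + 3) - 33) = 37*(10 - 33)/2 = (37/2)*(-23) = -851/2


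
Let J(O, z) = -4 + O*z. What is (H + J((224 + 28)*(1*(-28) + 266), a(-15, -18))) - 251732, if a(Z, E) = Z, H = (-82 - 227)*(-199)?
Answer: -1089885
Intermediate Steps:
H = 61491 (H = -309*(-199) = 61491)
(H + J((224 + 28)*(1*(-28) + 266), a(-15, -18))) - 251732 = (61491 + (-4 + ((224 + 28)*(1*(-28) + 266))*(-15))) - 251732 = (61491 + (-4 + (252*(-28 + 266))*(-15))) - 251732 = (61491 + (-4 + (252*238)*(-15))) - 251732 = (61491 + (-4 + 59976*(-15))) - 251732 = (61491 + (-4 - 899640)) - 251732 = (61491 - 899644) - 251732 = -838153 - 251732 = -1089885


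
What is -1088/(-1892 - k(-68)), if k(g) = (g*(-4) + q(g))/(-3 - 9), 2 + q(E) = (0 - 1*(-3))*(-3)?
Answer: 4352/7481 ≈ 0.58174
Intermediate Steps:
q(E) = -11 (q(E) = -2 + (0 - 1*(-3))*(-3) = -2 + (0 + 3)*(-3) = -2 + 3*(-3) = -2 - 9 = -11)
k(g) = 11/12 + g/3 (k(g) = (g*(-4) - 11)/(-3 - 9) = (-4*g - 11)/(-12) = (-11 - 4*g)*(-1/12) = 11/12 + g/3)
-1088/(-1892 - k(-68)) = -1088/(-1892 - (11/12 + (⅓)*(-68))) = -1088/(-1892 - (11/12 - 68/3)) = -1088/(-1892 - 1*(-87/4)) = -1088/(-1892 + 87/4) = -1088/(-7481/4) = -1088*(-4/7481) = 4352/7481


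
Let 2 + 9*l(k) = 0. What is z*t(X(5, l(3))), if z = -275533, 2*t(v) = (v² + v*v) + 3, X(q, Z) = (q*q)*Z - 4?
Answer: -4142638655/162 ≈ -2.5572e+7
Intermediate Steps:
l(k) = -2/9 (l(k) = -2/9 + (⅑)*0 = -2/9 + 0 = -2/9)
X(q, Z) = -4 + Z*q² (X(q, Z) = q²*Z - 4 = Z*q² - 4 = -4 + Z*q²)
t(v) = 3/2 + v² (t(v) = ((v² + v*v) + 3)/2 = ((v² + v²) + 3)/2 = (2*v² + 3)/2 = (3 + 2*v²)/2 = 3/2 + v²)
z*t(X(5, l(3))) = -275533*(3/2 + (-4 - 2/9*5²)²) = -275533*(3/2 + (-4 - 2/9*25)²) = -275533*(3/2 + (-4 - 50/9)²) = -275533*(3/2 + (-86/9)²) = -275533*(3/2 + 7396/81) = -275533*15035/162 = -4142638655/162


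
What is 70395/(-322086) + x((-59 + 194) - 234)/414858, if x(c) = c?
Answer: -812105984/3711665383 ≈ -0.21880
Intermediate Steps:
70395/(-322086) + x((-59 + 194) - 234)/414858 = 70395/(-322086) + ((-59 + 194) - 234)/414858 = 70395*(-1/322086) + (135 - 234)*(1/414858) = -23465/107362 - 99*1/414858 = -23465/107362 - 33/138286 = -812105984/3711665383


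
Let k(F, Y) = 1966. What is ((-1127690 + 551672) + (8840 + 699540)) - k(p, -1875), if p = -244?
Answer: 130396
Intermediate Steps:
((-1127690 + 551672) + (8840 + 699540)) - k(p, -1875) = ((-1127690 + 551672) + (8840 + 699540)) - 1*1966 = (-576018 + 708380) - 1966 = 132362 - 1966 = 130396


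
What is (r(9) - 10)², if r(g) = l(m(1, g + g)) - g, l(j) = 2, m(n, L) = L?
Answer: 289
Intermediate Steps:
r(g) = 2 - g
(r(9) - 10)² = ((2 - 1*9) - 10)² = ((2 - 9) - 10)² = (-7 - 10)² = (-17)² = 289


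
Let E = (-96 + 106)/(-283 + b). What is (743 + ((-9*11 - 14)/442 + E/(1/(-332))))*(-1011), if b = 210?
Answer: -25712590119/32266 ≈ -7.9689e+5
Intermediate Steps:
E = -10/73 (E = (-96 + 106)/(-283 + 210) = 10/(-73) = 10*(-1/73) = -10/73 ≈ -0.13699)
(743 + ((-9*11 - 14)/442 + E/(1/(-332))))*(-1011) = (743 + ((-9*11 - 14)/442 - 10/(73*(1/(-332)))))*(-1011) = (743 + ((-99 - 14)*(1/442) - 10/(73*(-1/332))))*(-1011) = (743 + (-113*1/442 - 10/73*(-332)))*(-1011) = (743 + (-113/442 + 3320/73))*(-1011) = (743 + 1459191/32266)*(-1011) = (25432829/32266)*(-1011) = -25712590119/32266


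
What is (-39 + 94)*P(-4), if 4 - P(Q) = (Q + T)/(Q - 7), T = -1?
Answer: 195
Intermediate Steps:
P(Q) = 4 - (-1 + Q)/(-7 + Q) (P(Q) = 4 - (Q - 1)/(Q - 7) = 4 - (-1 + Q)/(-7 + Q))
(-39 + 94)*P(-4) = (-39 + 94)*(3*(-9 - 4)/(-7 - 4)) = 55*(3*(-13)/(-11)) = 55*(3*(-1/11)*(-13)) = 55*(39/11) = 195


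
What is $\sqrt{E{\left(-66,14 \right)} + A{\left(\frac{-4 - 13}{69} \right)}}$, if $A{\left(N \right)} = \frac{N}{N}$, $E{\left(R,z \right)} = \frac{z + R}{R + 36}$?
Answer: $\frac{\sqrt{615}}{15} \approx 1.6533$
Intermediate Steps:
$E{\left(R,z \right)} = \frac{R + z}{36 + R}$
$A{\left(N \right)} = 1$
$\sqrt{E{\left(-66,14 \right)} + A{\left(\frac{-4 - 13}{69} \right)}} = \sqrt{\frac{-66 + 14}{36 - 66} + 1} = \sqrt{\frac{1}{-30} \left(-52\right) + 1} = \sqrt{\left(- \frac{1}{30}\right) \left(-52\right) + 1} = \sqrt{\frac{26}{15} + 1} = \sqrt{\frac{41}{15}} = \frac{\sqrt{615}}{15}$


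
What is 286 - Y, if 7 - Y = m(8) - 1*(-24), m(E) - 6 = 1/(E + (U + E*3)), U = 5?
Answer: 11434/37 ≈ 309.03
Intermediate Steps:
m(E) = 6 + 1/(5 + 4*E) (m(E) = 6 + 1/(E + (5 + E*3)) = 6 + 1/(E + (5 + 3*E)) = 6 + 1/(5 + 4*E))
Y = -852/37 (Y = 7 - ((31 + 24*8)/(5 + 4*8) - 1*(-24)) = 7 - ((31 + 192)/(5 + 32) + 24) = 7 - (223/37 + 24) = 7 - 1*1111/37 = 7 - 1111/37 = -852/37 ≈ -23.027)
286 - Y = 286 - 1*(-852/37) = 286 + 852/37 = 11434/37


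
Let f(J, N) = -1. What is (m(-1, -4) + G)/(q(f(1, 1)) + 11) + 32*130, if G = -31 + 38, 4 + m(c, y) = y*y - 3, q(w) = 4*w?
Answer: 29136/7 ≈ 4162.3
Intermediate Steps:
m(c, y) = -7 + y**2 (m(c, y) = -4 + (y*y - 3) = -4 + (y**2 - 3) = -4 + (-3 + y**2) = -7 + y**2)
G = 7
(m(-1, -4) + G)/(q(f(1, 1)) + 11) + 32*130 = ((-7 + (-4)**2) + 7)/(4*(-1) + 11) + 32*130 = ((-7 + 16) + 7)/(-4 + 11) + 4160 = (9 + 7)/7 + 4160 = 16*(1/7) + 4160 = 16/7 + 4160 = 29136/7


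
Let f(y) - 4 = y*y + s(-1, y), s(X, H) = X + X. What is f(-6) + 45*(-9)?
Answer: -367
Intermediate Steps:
s(X, H) = 2*X
f(y) = 2 + y² (f(y) = 4 + (y*y + 2*(-1)) = 4 + (y² - 2) = 4 + (-2 + y²) = 2 + y²)
f(-6) + 45*(-9) = (2 + (-6)²) + 45*(-9) = (2 + 36) - 405 = 38 - 405 = -367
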